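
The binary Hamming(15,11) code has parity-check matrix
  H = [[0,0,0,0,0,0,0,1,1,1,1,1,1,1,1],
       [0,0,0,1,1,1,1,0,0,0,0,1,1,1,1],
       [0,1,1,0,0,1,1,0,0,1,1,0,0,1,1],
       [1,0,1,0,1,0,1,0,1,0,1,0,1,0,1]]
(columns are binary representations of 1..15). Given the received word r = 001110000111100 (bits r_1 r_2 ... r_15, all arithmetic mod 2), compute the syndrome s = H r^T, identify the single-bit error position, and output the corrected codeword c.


s = (0, 0, 1, 0)^T, error position = 2, corrected codeword c = 011110000111100

Compute s = H r^T mod 2 one row at a time:
  s_1 = 0 + 0 + 1 + 1 + 1 + 1 + 0 + 0 = 4 ≡ 0 (mod 2).
  s_2 = 1 + 1 + 0 + 0 + 1 + 1 + 0 + 0 = 4 ≡ 0 (mod 2).
  s_3 = 0 + 1 + 0 + 0 + 1 + 1 + 0 + 0 = 3 ≡ 1 (mod 2).
  s_4 = 0 + 1 + 1 + 0 + 0 + 1 + 1 + 0 = 4 ≡ 0 (mod 2).
s = (0, 0, 1, 0)^T — this equals column 2 of H (binary 0010), so error is at position 2.
Correct: flip bit 2 of r = 001110000111100 to get c = 011110000111100.


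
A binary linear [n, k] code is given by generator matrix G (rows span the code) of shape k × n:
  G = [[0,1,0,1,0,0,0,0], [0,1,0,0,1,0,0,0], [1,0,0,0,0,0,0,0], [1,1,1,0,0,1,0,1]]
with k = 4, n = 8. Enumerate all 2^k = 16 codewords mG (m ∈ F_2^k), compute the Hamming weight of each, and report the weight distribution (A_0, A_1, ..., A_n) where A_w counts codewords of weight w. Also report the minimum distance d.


Weight distribution: A_0 = 1, A_1 = 1, A_2 = 3, A_3 = 3, A_4 = 3, A_5 = 3, A_6 = 1, A_7 = 1. Minimum distance d = 1.

Enumerate all 2^4 = 16 messages m ∈ F_2^4.
For each, compute codeword c = mG in F_2^8, then tally its weight.
  m = 0000 → c = 00000000, weight = 0.
  m = 1000 → c = 01010000, weight = 2.
  m = 0100 → c = 01001000, weight = 2.
  m = 1100 → c = 00011000, weight = 2.
  m = 0010 → c = 10000000, weight = 1.
  m = 1010 → c = 11010000, weight = 3.
  m = 0110 → c = 11001000, weight = 3.
  m = 1110 → c = 10011000, weight = 3.
  m = 0001 → c = 11100101, weight = 5.
  m = 1001 → c = 10110101, weight = 5.
  m = 0101 → c = 10101101, weight = 5.
  m = 1101 → c = 11111101, weight = 7.
  m = 0011 → c = 01100101, weight = 4.
  m = 1011 → c = 00110101, weight = 4.
  m = 0111 → c = 00101101, weight = 4.
  m = 1111 → c = 01111101, weight = 6.
Tally weights:
  weight 0: 1 codewords.
  weight 1: 1 codewords.
  weight 2: 3 codewords.
  weight 3: 3 codewords.
  weight 4: 3 codewords.
  weight 5: 3 codewords.
  weight 6: 1 codewords.
  weight 7: 1 codewords.
Minimum distance d = smallest w > 0 with A_w > 0 = 1.
Sanity: Σ A_w = 16 = 2^4 = 16 ✓.


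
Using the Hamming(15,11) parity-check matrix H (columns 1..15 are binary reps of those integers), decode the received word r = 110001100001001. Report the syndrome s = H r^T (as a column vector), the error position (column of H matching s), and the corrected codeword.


s = (0, 0, 0, 1)^T, error position = 1, corrected codeword c = 010001100001001

Compute s = H r^T mod 2 one row at a time:
  s_1 = 0 + 0 + 0 + 0 + 1 + 0 + 0 + 1 = 2 ≡ 0 (mod 2).
  s_2 = 0 + 0 + 1 + 1 + 1 + 0 + 0 + 1 = 4 ≡ 0 (mod 2).
  s_3 = 1 + 0 + 1 + 1 + 0 + 0 + 0 + 1 = 4 ≡ 0 (mod 2).
  s_4 = 1 + 0 + 0 + 1 + 0 + 0 + 0 + 1 = 3 ≡ 1 (mod 2).
s = (0, 0, 0, 1)^T — this equals column 1 of H (binary 0001), so error is at position 1.
Correct: flip bit 1 of r = 110001100001001 to get c = 010001100001001.


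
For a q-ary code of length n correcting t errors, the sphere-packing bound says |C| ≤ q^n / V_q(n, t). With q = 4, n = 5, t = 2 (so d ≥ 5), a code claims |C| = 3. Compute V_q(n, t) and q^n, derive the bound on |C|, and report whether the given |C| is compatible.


V_q(n, t) = 106, q^n = 1024, Hamming bound = 9, |C| = 3 ≤ bound (satisfied).

Step 1: Compute V_q(n, t) = Σ_{j=0}^2 C(n, j) (q−1)^j.
  j = 0: C(5,0)·(3)^0 = 1·1 = 1.
  j = 1: C(5,1)·(3)^1 = 5·3 = 15.
  j = 2: C(5,2)·(3)^2 = 10·9 = 90.
  V_q(n, t) = 1 + 15 + 90 = 106.
Step 2: q^n = 4^5 = 1024.
Step 3: Hamming bound ⌊q^n / V_q(n,t)⌋ = ⌊1024/106⌋ = 9.
Step 4: Compare |C| = 3 to 9: satisfied.
The claimed |C| lies below the Hamming bound.


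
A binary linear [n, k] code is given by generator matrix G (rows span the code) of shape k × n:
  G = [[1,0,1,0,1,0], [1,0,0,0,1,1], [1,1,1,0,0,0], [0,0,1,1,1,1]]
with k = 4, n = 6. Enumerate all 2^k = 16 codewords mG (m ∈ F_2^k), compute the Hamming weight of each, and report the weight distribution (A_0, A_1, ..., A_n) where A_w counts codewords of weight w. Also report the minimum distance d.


Weight distribution: A_0 = 1, A_2 = 4, A_3 = 6, A_4 = 3, A_5 = 2. Minimum distance d = 2.

Enumerate all 2^4 = 16 messages m ∈ F_2^4.
For each, compute codeword c = mG in F_2^6, then tally its weight.
  m = 0000 → c = 000000, weight = 0.
  m = 1000 → c = 101010, weight = 3.
  m = 0100 → c = 100011, weight = 3.
  m = 1100 → c = 001001, weight = 2.
  m = 0010 → c = 111000, weight = 3.
  m = 1010 → c = 010010, weight = 2.
  m = 0110 → c = 011011, weight = 4.
  m = 1110 → c = 110001, weight = 3.
  m = 0001 → c = 001111, weight = 4.
  m = 1001 → c = 100101, weight = 3.
  m = 0101 → c = 101100, weight = 3.
  m = 1101 → c = 000110, weight = 2.
  m = 0011 → c = 110111, weight = 5.
  m = 1011 → c = 011101, weight = 4.
  m = 0111 → c = 010100, weight = 2.
  m = 1111 → c = 111110, weight = 5.
Tally weights:
  weight 0: 1 codewords.
  weight 2: 4 codewords.
  weight 3: 6 codewords.
  weight 4: 3 codewords.
  weight 5: 2 codewords.
Minimum distance d = smallest w > 0 with A_w > 0 = 2.
Sanity: Σ A_w = 16 = 2^4 = 16 ✓.


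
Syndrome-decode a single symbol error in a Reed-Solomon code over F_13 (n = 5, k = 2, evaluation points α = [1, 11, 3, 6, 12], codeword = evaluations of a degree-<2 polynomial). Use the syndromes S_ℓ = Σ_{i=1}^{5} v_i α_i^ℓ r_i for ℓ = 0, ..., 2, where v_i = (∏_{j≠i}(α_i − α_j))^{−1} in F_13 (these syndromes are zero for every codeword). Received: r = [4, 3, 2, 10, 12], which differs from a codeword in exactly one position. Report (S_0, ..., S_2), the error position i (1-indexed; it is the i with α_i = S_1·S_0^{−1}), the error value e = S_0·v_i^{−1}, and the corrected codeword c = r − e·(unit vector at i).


S = (11, 7, 8), error at position 3, error magnitude e = 6, c = [4, 3, 9, 10, 12].

Step 1: column multipliers v_i = (∏_{j≠i}(α_i − α_j))^{−1} mod 13.
  i = 1 (α = 1): (1−11)(1−3)(1−6)(1−12) = (−10)·(−2)·(−5)·(−11) = 1100 ≡ 8, so v_1 = 8^{−1} = 5 (mod 13).
  i = 2 (α = 11): (11−1)(11−3)(11−6)(11−12) = 10·8·5·(−1) = −400 ≡ 3, so v_2 = 3^{−1} = 9 (mod 13).
  i = 3 (α = 3): (3−1)(3−11)(3−6)(3−12) = 2·(−8)·(−3)·(−9) = −432 ≡ 10, so v_3 = 10^{−1} = 4 (mod 13).
  i = 4 (α = 6): (6−1)(6−11)(6−3)(6−12) = 5·(−5)·3·(−6) = 450 ≡ 8, so v_4 = 8^{−1} = 5 (mod 13).
  i = 5 (α = 12): (12−1)(12−11)(12−3)(12−6) = 11·1·9·6 = 594 ≡ 9, so v_5 = 9^{−1} = 3 (mod 13).
  v = [5, 9, 4, 5, 3].
Step 2: syndromes of r = [4, 3, 2, 10, 12] (all sums mod 13).
  S_0 = Σ v_i r_i = 5·4 + 9·3 + 4·2 + 5·10 + 3·12 = 141 ≡ 11.
  S_1 = Σ v_i α_i r_i = 5·1·4 + 9·11·3 + 4·3·2 + 5·6·10 + 3·12·12 = 1073 ≡ 7.
  α_i^2 mod 13 = [1, 4, 9, 10, 1].
  S_2 = Σ v_i α_i^2 r_i = 5·1·4 + 9·4·3 + 4·9·2 + 5·10·10 + 3·1·12 = 736 ≡ 8.
  S = (11, 7, 8) ≠ 0, so r is not a codeword (an error is present).
Step 3: locate the error. For a single error e at position i, S_ℓ = v_i·e·α_i^ℓ, so α_err = S_1/S_0.
  S_0^{−1} = 11^{−1} = 6 (mod 13), so α_err = 7·6 = 42 ≡ 3 = α_3. Error position i = 3.
  Consistency check: S_2/S_1 = 8·2 = 16 ≡ 3 = α_err ✓ (single-error assumption holds).
Step 4: error magnitude e = S_0/v_3 = S_0·∏_{j≠3}(α_3 − α_j) = 11·10 = 110 ≡ 6 (mod 13).
Step 5: correct position 3: c_3 = r_3 − e = 2 − 6 ≡ 9 (mod 13). Hence c = [4, 3, 9, 10, 12].
  Check: interpolating c through the α_i gives m(x) = 8 + 9·x (degree < 2) with m(α_i) = c_i for every i, so c is indeed a codeword.


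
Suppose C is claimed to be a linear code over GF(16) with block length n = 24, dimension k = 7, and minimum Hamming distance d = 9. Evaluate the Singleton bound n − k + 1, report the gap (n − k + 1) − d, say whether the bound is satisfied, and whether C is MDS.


Singleton RHS = n − k + 1 = 18, slack = 9, bound satisfied, not MDS.

Singleton bound: d ≤ n − k + 1.
Here n = 24, k = 7, so n − k + 1 = 18.
Given d = 9, check d ≤ 18: YES.
Slack = (n − k + 1) − d = 9.
The code is NOT MDS (slack = 9 > 0).
Description: the claimed parameters are [24, 7, 9]_16; such a code would be non-MDS.


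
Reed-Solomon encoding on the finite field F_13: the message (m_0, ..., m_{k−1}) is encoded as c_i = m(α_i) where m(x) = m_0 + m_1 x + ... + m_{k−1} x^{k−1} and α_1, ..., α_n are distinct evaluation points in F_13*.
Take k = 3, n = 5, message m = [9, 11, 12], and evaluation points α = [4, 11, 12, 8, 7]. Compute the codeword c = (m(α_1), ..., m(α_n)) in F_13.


c = [11, 9, 10, 7, 11]

Message polynomial: m(x) = 9 + 11·x + 12·x^2 (mod 13).
For each evaluation point α_i, compute m(α_i) mod 13:
  α_1 = 4: Horner steps 12 → 7 → 11, so m(4) = 11.
  α_2 = 11: Horner steps 12 → 0 → 9, so m(11) = 9.
  α_3 = 12: Horner steps 12 → 12 → 10, so m(12) = 10.
  α_4 = 8: Horner steps 12 → 3 → 7, so m(8) = 7.
  α_5 = 7: Horner steps 12 → 4 → 11, so m(7) = 11.
Codeword c = [11, 9, 10, 7, 11] ∈ F_13^5.


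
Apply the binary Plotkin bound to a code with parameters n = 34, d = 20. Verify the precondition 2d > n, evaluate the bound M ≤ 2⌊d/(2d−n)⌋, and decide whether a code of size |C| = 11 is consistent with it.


Plotkin bound M ≤ 6; given |C| = 11 > bound (violated).

Check applicability: 2d = 40, n = 34.
2d − n = 6 > 0, so Plotkin applies.
Compute d/(2d−n) = 20/6 ≈ 3.3333.
⌊d/(2d−n)⌋ = 3.
Plotkin bound: M ≤ 2·3 = 6.
Given |C| = 11, check: VIOLATED.
This |C| is above the Plotkin bound, so no binary code with n = 34, d = 20 and 11 codewords exists.


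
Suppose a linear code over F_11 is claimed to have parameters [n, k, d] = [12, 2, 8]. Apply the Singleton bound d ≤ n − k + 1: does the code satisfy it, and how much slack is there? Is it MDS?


Singleton RHS = n − k + 1 = 11, slack = 3, bound satisfied, not MDS.

Singleton bound: d ≤ n − k + 1.
Here n = 12, k = 2, so n − k + 1 = 11.
Given d = 8, check d ≤ 11: YES.
Slack = (n − k + 1) − d = 3.
The code is NOT MDS (slack = 3 > 0).
Description: the claimed parameters are [12, 2, 8]_11; such a code would be non-MDS.


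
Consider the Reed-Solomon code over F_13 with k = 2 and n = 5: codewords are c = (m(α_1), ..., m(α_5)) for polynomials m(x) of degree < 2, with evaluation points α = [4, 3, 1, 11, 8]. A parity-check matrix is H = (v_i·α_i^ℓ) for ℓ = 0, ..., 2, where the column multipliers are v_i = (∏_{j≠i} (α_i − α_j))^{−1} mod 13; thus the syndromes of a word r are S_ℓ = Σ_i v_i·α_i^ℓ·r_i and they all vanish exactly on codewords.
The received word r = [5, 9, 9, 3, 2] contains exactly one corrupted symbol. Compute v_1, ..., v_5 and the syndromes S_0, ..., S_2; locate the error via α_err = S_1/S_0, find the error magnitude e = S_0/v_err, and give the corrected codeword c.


S = (11, 11, 11), error at position 3, error magnitude e = 5, c = [5, 9, 4, 3, 2].

Step 1: column multipliers v_i = (∏_{j≠i}(α_i − α_j))^{−1} mod 13.
  i = 1 (α = 4): (4−3)(4−1)(4−11)(4−8) = 1·3·(−7)·(−4) = 84 ≡ 6, so v_1 = 6^{−1} = 11 (mod 13).
  i = 2 (α = 3): (3−4)(3−1)(3−11)(3−8) = (−1)·2·(−8)·(−5) = −80 ≡ 11, so v_2 = 11^{−1} = 6 (mod 13).
  i = 3 (α = 1): (1−4)(1−3)(1−11)(1−8) = (−3)·(−2)·(−10)·(−7) = 420 ≡ 4, so v_3 = 4^{−1} = 10 (mod 13).
  i = 4 (α = 11): (11−4)(11−3)(11−1)(11−8) = 7·8·10·3 = 1680 ≡ 3, so v_4 = 3^{−1} = 9 (mod 13).
  i = 5 (α = 8): (8−4)(8−3)(8−1)(8−11) = 4·5·7·(−3) = −420 ≡ 9, so v_5 = 9^{−1} = 3 (mod 13).
  v = [11, 6, 10, 9, 3].
Step 2: syndromes of r = [5, 9, 9, 3, 2] (all sums mod 13).
  S_0 = Σ v_i r_i = 11·5 + 6·9 + 10·9 + 9·3 + 3·2 = 232 ≡ 11.
  S_1 = Σ v_i α_i r_i = 11·4·5 + 6·3·9 + 10·1·9 + 9·11·3 + 3·8·2 = 817 ≡ 11.
  α_i^2 mod 13 = [3, 9, 1, 4, 12].
  S_2 = Σ v_i α_i^2 r_i = 11·3·5 + 6·9·9 + 10·1·9 + 9·4·3 + 3·12·2 = 921 ≡ 11.
  S = (11, 11, 11) ≠ 0, so r is not a codeword (an error is present).
Step 3: locate the error. For a single error e at position i, S_ℓ = v_i·e·α_i^ℓ, so α_err = S_1/S_0.
  S_0^{−1} = 11^{−1} = 6 (mod 13), so α_err = 11·6 = 66 ≡ 1 = α_3. Error position i = 3.
  Consistency check: S_2/S_1 = 11·6 = 66 ≡ 1 = α_err ✓ (single-error assumption holds).
Step 4: error magnitude e = S_0/v_3 = S_0·∏_{j≠3}(α_3 − α_j) = 11·4 = 44 ≡ 5 (mod 13).
Step 5: correct position 3: c_3 = r_3 − e = 9 − 5 ≡ 4 (mod 13). Hence c = [5, 9, 4, 3, 2].
  Check: interpolating c through the α_i gives m(x) = 8 + 9·x (degree < 2) with m(α_i) = c_i for every i, so c is indeed a codeword.


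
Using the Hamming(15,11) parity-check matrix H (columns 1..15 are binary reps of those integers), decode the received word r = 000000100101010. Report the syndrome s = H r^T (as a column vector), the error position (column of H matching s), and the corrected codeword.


s = (1, 1, 1, 1)^T, error position = 15, corrected codeword c = 000000100101011

Compute s = H r^T mod 2 one row at a time:
  s_1 = 0 + 0 + 1 + 0 + 1 + 0 + 1 + 0 = 3 ≡ 1 (mod 2).
  s_2 = 0 + 0 + 0 + 1 + 1 + 0 + 1 + 0 = 3 ≡ 1 (mod 2).
  s_3 = 0 + 0 + 0 + 1 + 1 + 0 + 1 + 0 = 3 ≡ 1 (mod 2).
  s_4 = 0 + 0 + 0 + 1 + 0 + 0 + 0 + 0 = 1 ≡ 1 (mod 2).
s = (1, 1, 1, 1)^T — this equals column 15 of H (binary 1111), so error is at position 15.
Correct: flip bit 15 of r = 000000100101010 to get c = 000000100101011.


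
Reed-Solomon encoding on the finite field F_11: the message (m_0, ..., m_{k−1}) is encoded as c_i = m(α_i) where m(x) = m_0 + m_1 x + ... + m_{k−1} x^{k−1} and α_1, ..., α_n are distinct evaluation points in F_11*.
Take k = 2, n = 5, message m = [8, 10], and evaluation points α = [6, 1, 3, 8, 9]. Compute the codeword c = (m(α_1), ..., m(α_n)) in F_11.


c = [2, 7, 5, 0, 10]

Message polynomial: m(x) = 8 + 10·x (mod 11).
For each evaluation point α_i, compute m(α_i) mod 11:
  α_1 = 6: Horner steps 10 → 2, so m(6) = 2.
  α_2 = 1: Horner steps 10 → 7, so m(1) = 7.
  α_3 = 3: Horner steps 10 → 5, so m(3) = 5.
  α_4 = 8: Horner steps 10 → 0, so m(8) = 0.
  α_5 = 9: Horner steps 10 → 10, so m(9) = 10.
Codeword c = [2, 7, 5, 0, 10] ∈ F_11^5.


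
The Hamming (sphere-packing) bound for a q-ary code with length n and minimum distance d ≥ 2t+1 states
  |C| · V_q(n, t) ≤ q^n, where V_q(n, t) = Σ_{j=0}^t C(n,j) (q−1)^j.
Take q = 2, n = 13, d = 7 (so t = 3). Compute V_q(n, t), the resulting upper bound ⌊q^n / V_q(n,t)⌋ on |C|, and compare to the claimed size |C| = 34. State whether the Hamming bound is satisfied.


V_q(n, t) = 378, q^n = 8192, Hamming bound = 21, |C| = 34 > bound (violated).

Step 1: Compute V_q(n, t) = Σ_{j=0}^3 C(n, j) (q−1)^j.
  j = 0: C(13,0)·(1)^0 = 1·1 = 1.
  j = 1: C(13,1)·(1)^1 = 13·1 = 13.
  j = 2: C(13,2)·(1)^2 = 78·1 = 78.
  j = 3: C(13,3)·(1)^3 = 286·1 = 286.
  V_q(n, t) = 1 + 13 + 78 + 286 = 378.
Step 2: q^n = 2^13 = 8192.
Step 3: Hamming bound ⌊q^n / V_q(n,t)⌋ = ⌊8192/378⌋ = 21.
Step 4: Compare |C| = 34 to 21: violated.
The claimed |C| lies above the Hamming bound, so no 2-ary code of length 13 with d ≥ 7 can have 34 codewords.


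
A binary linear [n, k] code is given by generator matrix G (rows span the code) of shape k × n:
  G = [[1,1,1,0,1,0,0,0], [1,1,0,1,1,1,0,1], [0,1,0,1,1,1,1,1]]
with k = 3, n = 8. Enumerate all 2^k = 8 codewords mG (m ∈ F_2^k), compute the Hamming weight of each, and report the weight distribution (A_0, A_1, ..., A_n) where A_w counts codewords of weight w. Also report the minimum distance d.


Weight distribution: A_0 = 1, A_2 = 1, A_4 = 3, A_6 = 3. Minimum distance d = 2.

Enumerate all 2^3 = 8 messages m ∈ F_2^3.
For each, compute codeword c = mG in F_2^8, then tally its weight.
  m = 000 → c = 00000000, weight = 0.
  m = 100 → c = 11101000, weight = 4.
  m = 010 → c = 11011101, weight = 6.
  m = 110 → c = 00110101, weight = 4.
  m = 001 → c = 01011111, weight = 6.
  m = 101 → c = 10110111, weight = 6.
  m = 011 → c = 10000010, weight = 2.
  m = 111 → c = 01101010, weight = 4.
Tally weights:
  weight 0: 1 codewords.
  weight 2: 1 codewords.
  weight 4: 3 codewords.
  weight 6: 3 codewords.
Minimum distance d = smallest w > 0 with A_w > 0 = 2.
Sanity: Σ A_w = 8 = 2^3 = 8 ✓.


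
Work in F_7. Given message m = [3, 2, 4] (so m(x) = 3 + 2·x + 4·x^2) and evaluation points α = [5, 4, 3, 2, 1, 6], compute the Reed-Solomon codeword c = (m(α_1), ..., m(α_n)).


c = [1, 5, 3, 2, 2, 5]

Message polynomial: m(x) = 3 + 2·x + 4·x^2 (mod 7).
For each evaluation point α_i, compute m(α_i) mod 7:
  α_1 = 5: Horner steps 4 → 1 → 1, so m(5) = 1.
  α_2 = 4: Horner steps 4 → 4 → 5, so m(4) = 5.
  α_3 = 3: Horner steps 4 → 0 → 3, so m(3) = 3.
  α_4 = 2: Horner steps 4 → 3 → 2, so m(2) = 2.
  α_5 = 1: Horner steps 4 → 6 → 2, so m(1) = 2.
  α_6 = 6: Horner steps 4 → 5 → 5, so m(6) = 5.
Codeword c = [1, 5, 3, 2, 2, 5] ∈ F_7^6.


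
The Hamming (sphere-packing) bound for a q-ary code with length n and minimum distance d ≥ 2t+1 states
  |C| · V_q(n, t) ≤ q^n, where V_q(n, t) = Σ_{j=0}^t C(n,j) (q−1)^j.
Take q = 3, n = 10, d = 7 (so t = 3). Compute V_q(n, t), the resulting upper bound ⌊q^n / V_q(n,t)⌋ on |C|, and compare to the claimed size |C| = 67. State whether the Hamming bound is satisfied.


V_q(n, t) = 1161, q^n = 59049, Hamming bound = 50, |C| = 67 > bound (violated).

Step 1: Compute V_q(n, t) = Σ_{j=0}^3 C(n, j) (q−1)^j.
  j = 0: C(10,0)·(2)^0 = 1·1 = 1.
  j = 1: C(10,1)·(2)^1 = 10·2 = 20.
  j = 2: C(10,2)·(2)^2 = 45·4 = 180.
  j = 3: C(10,3)·(2)^3 = 120·8 = 960.
  V_q(n, t) = 1 + 20 + 180 + 960 = 1161.
Step 2: q^n = 3^10 = 59049.
Step 3: Hamming bound ⌊q^n / V_q(n,t)⌋ = ⌊59049/1161⌋ = 50.
Step 4: Compare |C| = 67 to 50: violated.
The claimed |C| lies above the Hamming bound, so no 3-ary code of length 10 with d ≥ 7 can have 67 codewords.


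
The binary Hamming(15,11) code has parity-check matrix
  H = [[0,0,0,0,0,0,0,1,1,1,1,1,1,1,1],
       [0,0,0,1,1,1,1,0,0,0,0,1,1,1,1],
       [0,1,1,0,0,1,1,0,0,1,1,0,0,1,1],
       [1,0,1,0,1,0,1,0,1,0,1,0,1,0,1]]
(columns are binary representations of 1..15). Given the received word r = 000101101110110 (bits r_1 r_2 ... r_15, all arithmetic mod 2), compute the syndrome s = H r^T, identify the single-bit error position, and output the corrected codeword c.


s = (1, 1, 1, 0)^T, error position = 14, corrected codeword c = 000101101110100

Compute s = H r^T mod 2 one row at a time:
  s_1 = 0 + 1 + 1 + 1 + 0 + 1 + 1 + 0 = 5 ≡ 1 (mod 2).
  s_2 = 1 + 0 + 1 + 1 + 0 + 1 + 1 + 0 = 5 ≡ 1 (mod 2).
  s_3 = 0 + 0 + 1 + 1 + 1 + 1 + 1 + 0 = 5 ≡ 1 (mod 2).
  s_4 = 0 + 0 + 0 + 1 + 1 + 1 + 1 + 0 = 4 ≡ 0 (mod 2).
s = (1, 1, 1, 0)^T — this equals column 14 of H (binary 1110), so error is at position 14.
Correct: flip bit 14 of r = 000101101110110 to get c = 000101101110100.


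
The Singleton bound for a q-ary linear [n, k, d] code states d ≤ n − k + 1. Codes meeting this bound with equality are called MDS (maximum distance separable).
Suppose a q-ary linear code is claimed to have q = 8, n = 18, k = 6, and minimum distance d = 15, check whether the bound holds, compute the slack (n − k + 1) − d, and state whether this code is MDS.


Singleton RHS = n − k + 1 = 13, slack = -2, bound violated (no such code; not MDS).

Singleton bound: d ≤ n − k + 1.
Here n = 18, k = 6, so n − k + 1 = 13.
Given d = 15, check d ≤ 13: NO.
Slack = (n − k + 1) − d = -2.
The slack is negative: d = 15 exceeds n − k + 1 = 13 by 2, so the Singleton bound is violated and no linear [18, 6, 15]_8 code can exist. In particular it is not MDS (MDS requires d = n − k + 1 exactly).
Description: the claimed parameters are [18, 6, 15]_8; such a code would be impossible (violates the Singleton bound).


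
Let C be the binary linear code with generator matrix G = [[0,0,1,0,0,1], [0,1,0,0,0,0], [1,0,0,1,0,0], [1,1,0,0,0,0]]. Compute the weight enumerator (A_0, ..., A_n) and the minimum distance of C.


Weight distribution: A_0 = 1, A_1 = 3, A_2 = 4, A_3 = 4, A_4 = 3, A_5 = 1. Minimum distance d = 1.

Enumerate all 2^4 = 16 messages m ∈ F_2^4.
For each, compute codeword c = mG in F_2^6, then tally its weight.
  m = 0000 → c = 000000, weight = 0.
  m = 1000 → c = 001001, weight = 2.
  m = 0100 → c = 010000, weight = 1.
  m = 1100 → c = 011001, weight = 3.
  m = 0010 → c = 100100, weight = 2.
  m = 1010 → c = 101101, weight = 4.
  m = 0110 → c = 110100, weight = 3.
  m = 1110 → c = 111101, weight = 5.
  m = 0001 → c = 110000, weight = 2.
  m = 1001 → c = 111001, weight = 4.
  m = 0101 → c = 100000, weight = 1.
  m = 1101 → c = 101001, weight = 3.
  m = 0011 → c = 010100, weight = 2.
  m = 1011 → c = 011101, weight = 4.
  m = 0111 → c = 000100, weight = 1.
  m = 1111 → c = 001101, weight = 3.
Tally weights:
  weight 0: 1 codewords.
  weight 1: 3 codewords.
  weight 2: 4 codewords.
  weight 3: 4 codewords.
  weight 4: 3 codewords.
  weight 5: 1 codewords.
Minimum distance d = smallest w > 0 with A_w > 0 = 1.
Sanity: Σ A_w = 16 = 2^4 = 16 ✓.


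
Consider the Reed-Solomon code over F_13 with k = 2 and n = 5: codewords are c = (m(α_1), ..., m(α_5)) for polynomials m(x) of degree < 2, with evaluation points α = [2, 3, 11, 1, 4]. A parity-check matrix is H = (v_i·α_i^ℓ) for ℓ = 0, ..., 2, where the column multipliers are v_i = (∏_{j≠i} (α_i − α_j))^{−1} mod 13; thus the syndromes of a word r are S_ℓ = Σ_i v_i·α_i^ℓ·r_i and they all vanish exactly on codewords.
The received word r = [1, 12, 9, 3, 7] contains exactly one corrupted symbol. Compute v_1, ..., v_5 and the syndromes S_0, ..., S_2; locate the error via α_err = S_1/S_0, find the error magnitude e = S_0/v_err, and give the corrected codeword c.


S = (1, 4, 3), error at position 5, error magnitude e = 10, c = [1, 12, 9, 3, 10].

Step 1: column multipliers v_i = (∏_{j≠i}(α_i − α_j))^{−1} mod 13.
  i = 1 (α = 2): (2−3)(2−11)(2−1)(2−4) = (−1)·(−9)·1·(−2) = −18 ≡ 8, so v_1 = 8^{−1} = 5 (mod 13).
  i = 2 (α = 3): (3−2)(3−11)(3−1)(3−4) = 1·(−8)·2·(−1) = 16 ≡ 3, so v_2 = 3^{−1} = 9 (mod 13).
  i = 3 (α = 11): (11−2)(11−3)(11−1)(11−4) = 9·8·10·7 = 5040 ≡ 9, so v_3 = 9^{−1} = 3 (mod 13).
  i = 4 (α = 1): (1−2)(1−3)(1−11)(1−4) = (−1)·(−2)·(−10)·(−3) = 60 ≡ 8, so v_4 = 8^{−1} = 5 (mod 13).
  i = 5 (α = 4): (4−2)(4−3)(4−11)(4−1) = 2·1·(−7)·3 = −42 ≡ 10, so v_5 = 10^{−1} = 4 (mod 13).
  v = [5, 9, 3, 5, 4].
Step 2: syndromes of r = [1, 12, 9, 3, 7] (all sums mod 13).
  S_0 = Σ v_i r_i = 5·1 + 9·12 + 3·9 + 5·3 + 4·7 = 183 ≡ 1.
  S_1 = Σ v_i α_i r_i = 5·2·1 + 9·3·12 + 3·11·9 + 5·1·3 + 4·4·7 = 758 ≡ 4.
  α_i^2 mod 13 = [4, 9, 4, 1, 3].
  S_2 = Σ v_i α_i^2 r_i = 5·4·1 + 9·9·12 + 3·4·9 + 5·1·3 + 4·3·7 = 1199 ≡ 3.
  S = (1, 4, 3) ≠ 0, so r is not a codeword (an error is present).
Step 3: locate the error. For a single error e at position i, S_ℓ = v_i·e·α_i^ℓ, so α_err = S_1/S_0.
  S_0^{−1} = 1^{−1} = 1 (mod 13), so α_err = 4·1 = 4 ≡ 4 = α_5. Error position i = 5.
  Consistency check: S_2/S_1 = 3·10 = 30 ≡ 4 = α_err ✓ (single-error assumption holds).
Step 4: error magnitude e = S_0/v_5 = S_0·∏_{j≠5}(α_5 − α_j) = 1·10 = 10 ≡ 10 (mod 13).
Step 5: correct position 5: c_5 = r_5 − e = 7 − 10 ≡ 10 (mod 13). Hence c = [1, 12, 9, 3, 10].
  Check: interpolating c through the α_i gives m(x) = 5 + 11·x (degree < 2) with m(α_i) = c_i for every i, so c is indeed a codeword.


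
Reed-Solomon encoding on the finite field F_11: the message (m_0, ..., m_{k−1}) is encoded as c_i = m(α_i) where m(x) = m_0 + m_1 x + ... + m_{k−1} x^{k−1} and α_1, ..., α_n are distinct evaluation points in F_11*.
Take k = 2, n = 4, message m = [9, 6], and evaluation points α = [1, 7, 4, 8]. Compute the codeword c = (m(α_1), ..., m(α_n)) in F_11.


c = [4, 7, 0, 2]

Message polynomial: m(x) = 9 + 6·x (mod 11).
For each evaluation point α_i, compute m(α_i) mod 11:
  α_1 = 1: Horner steps 6 → 4, so m(1) = 4.
  α_2 = 7: Horner steps 6 → 7, so m(7) = 7.
  α_3 = 4: Horner steps 6 → 0, so m(4) = 0.
  α_4 = 8: Horner steps 6 → 2, so m(8) = 2.
Codeword c = [4, 7, 0, 2] ∈ F_11^4.


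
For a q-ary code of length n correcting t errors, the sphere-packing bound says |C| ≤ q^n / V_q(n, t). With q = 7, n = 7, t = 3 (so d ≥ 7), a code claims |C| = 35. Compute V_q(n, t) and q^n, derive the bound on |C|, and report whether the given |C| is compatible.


V_q(n, t) = 8359, q^n = 823543, Hamming bound = 98, |C| = 35 ≤ bound (satisfied).

Step 1: Compute V_q(n, t) = Σ_{j=0}^3 C(n, j) (q−1)^j.
  j = 0: C(7,0)·(6)^0 = 1·1 = 1.
  j = 1: C(7,1)·(6)^1 = 7·6 = 42.
  j = 2: C(7,2)·(6)^2 = 21·36 = 756.
  j = 3: C(7,3)·(6)^3 = 35·216 = 7560.
  V_q(n, t) = 1 + 42 + 756 + 7560 = 8359.
Step 2: q^n = 7^7 = 823543.
Step 3: Hamming bound ⌊q^n / V_q(n,t)⌋ = ⌊823543/8359⌋ = 98.
Step 4: Compare |C| = 35 to 98: satisfied.
The claimed |C| lies below the Hamming bound.


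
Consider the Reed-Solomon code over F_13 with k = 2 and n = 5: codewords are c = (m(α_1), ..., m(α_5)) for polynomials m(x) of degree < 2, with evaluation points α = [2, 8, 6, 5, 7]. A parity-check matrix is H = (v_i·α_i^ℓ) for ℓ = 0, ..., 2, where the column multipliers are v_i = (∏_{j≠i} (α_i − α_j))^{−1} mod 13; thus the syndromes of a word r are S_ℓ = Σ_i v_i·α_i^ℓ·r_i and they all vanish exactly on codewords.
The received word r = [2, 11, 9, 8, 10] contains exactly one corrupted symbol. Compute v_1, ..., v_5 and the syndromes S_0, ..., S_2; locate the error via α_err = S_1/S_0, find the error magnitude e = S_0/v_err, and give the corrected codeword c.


S = (4, 8, 3), error at position 1, error magnitude e = 10, c = [5, 11, 9, 8, 10].

Step 1: column multipliers v_i = (∏_{j≠i}(α_i − α_j))^{−1} mod 13.
  i = 1 (α = 2): (2−8)(2−6)(2−5)(2−7) = (−6)·(−4)·(−3)·(−5) = 360 ≡ 9, so v_1 = 9^{−1} = 3 (mod 13).
  i = 2 (α = 8): (8−2)(8−6)(8−5)(8−7) = 6·2·3·1 = 36 ≡ 10, so v_2 = 10^{−1} = 4 (mod 13).
  i = 3 (α = 6): (6−2)(6−8)(6−5)(6−7) = 4·(−2)·1·(−1) = 8 ≡ 8, so v_3 = 8^{−1} = 5 (mod 13).
  i = 4 (α = 5): (5−2)(5−8)(5−6)(5−7) = 3·(−3)·(−1)·(−2) = −18 ≡ 8, so v_4 = 8^{−1} = 5 (mod 13).
  i = 5 (α = 7): (7−2)(7−8)(7−6)(7−5) = 5·(−1)·1·2 = −10 ≡ 3, so v_5 = 3^{−1} = 9 (mod 13).
  v = [3, 4, 5, 5, 9].
Step 2: syndromes of r = [2, 11, 9, 8, 10] (all sums mod 13).
  S_0 = Σ v_i r_i = 3·2 + 4·11 + 5·9 + 5·8 + 9·10 = 225 ≡ 4.
  S_1 = Σ v_i α_i r_i = 3·2·2 + 4·8·11 + 5·6·9 + 5·5·8 + 9·7·10 = 1464 ≡ 8.
  α_i^2 mod 13 = [4, 12, 10, 12, 10].
  S_2 = Σ v_i α_i^2 r_i = 3·4·2 + 4·12·11 + 5·10·9 + 5·12·8 + 9·10·10 = 2382 ≡ 3.
  S = (4, 8, 3) ≠ 0, so r is not a codeword (an error is present).
Step 3: locate the error. For a single error e at position i, S_ℓ = v_i·e·α_i^ℓ, so α_err = S_1/S_0.
  S_0^{−1} = 4^{−1} = 10 (mod 13), so α_err = 8·10 = 80 ≡ 2 = α_1. Error position i = 1.
  Consistency check: S_2/S_1 = 3·5 = 15 ≡ 2 = α_err ✓ (single-error assumption holds).
Step 4: error magnitude e = S_0/v_1 = S_0·∏_{j≠1}(α_1 − α_j) = 4·9 = 36 ≡ 10 (mod 13).
Step 5: correct position 1: c_1 = r_1 − e = 2 − 10 ≡ 5 (mod 13). Hence c = [5, 11, 9, 8, 10].
  Check: interpolating c through the α_i gives m(x) = 3 + 1·x (degree < 2) with m(α_i) = c_i for every i, so c is indeed a codeword.


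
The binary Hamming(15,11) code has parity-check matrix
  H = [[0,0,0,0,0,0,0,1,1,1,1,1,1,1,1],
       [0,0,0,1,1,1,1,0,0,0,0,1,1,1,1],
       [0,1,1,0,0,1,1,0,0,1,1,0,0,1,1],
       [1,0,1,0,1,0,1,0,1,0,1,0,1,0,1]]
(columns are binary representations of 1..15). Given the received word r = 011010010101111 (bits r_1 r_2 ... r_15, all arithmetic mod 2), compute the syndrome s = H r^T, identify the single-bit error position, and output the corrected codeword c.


s = (0, 1, 1, 0)^T, error position = 6, corrected codeword c = 011011010101111

Compute s = H r^T mod 2 one row at a time:
  s_1 = 1 + 0 + 1 + 0 + 1 + 1 + 1 + 1 = 6 ≡ 0 (mod 2).
  s_2 = 0 + 1 + 0 + 0 + 1 + 1 + 1 + 1 = 5 ≡ 1 (mod 2).
  s_3 = 1 + 1 + 0 + 0 + 1 + 0 + 1 + 1 = 5 ≡ 1 (mod 2).
  s_4 = 0 + 1 + 1 + 0 + 0 + 0 + 1 + 1 = 4 ≡ 0 (mod 2).
s = (0, 1, 1, 0)^T — this equals column 6 of H (binary 0110), so error is at position 6.
Correct: flip bit 6 of r = 011010010101111 to get c = 011011010101111.


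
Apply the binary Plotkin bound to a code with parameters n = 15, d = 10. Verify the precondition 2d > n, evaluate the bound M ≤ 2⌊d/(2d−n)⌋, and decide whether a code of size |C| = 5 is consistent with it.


Plotkin bound M ≤ 4; given |C| = 5 > bound (violated).

Check applicability: 2d = 20, n = 15.
2d − n = 5 > 0, so Plotkin applies.
Compute d/(2d−n) = 10/5 ≈ 2.0000.
⌊d/(2d−n)⌋ = 2.
Plotkin bound: M ≤ 2·2 = 4.
Given |C| = 5, check: VIOLATED.
This |C| is above the Plotkin bound, so no binary code with n = 15, d = 10 and 5 codewords exists.


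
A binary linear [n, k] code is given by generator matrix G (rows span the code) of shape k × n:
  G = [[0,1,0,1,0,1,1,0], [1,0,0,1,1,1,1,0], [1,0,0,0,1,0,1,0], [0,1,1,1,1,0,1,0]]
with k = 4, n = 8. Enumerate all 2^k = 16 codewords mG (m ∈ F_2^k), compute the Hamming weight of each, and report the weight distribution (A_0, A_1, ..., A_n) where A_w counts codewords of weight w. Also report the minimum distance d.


Weight distribution: A_0 = 1, A_2 = 2, A_3 = 4, A_4 = 5, A_5 = 4. Minimum distance d = 2.

Enumerate all 2^4 = 16 messages m ∈ F_2^4.
For each, compute codeword c = mG in F_2^8, then tally its weight.
  m = 0000 → c = 00000000, weight = 0.
  m = 1000 → c = 01010110, weight = 4.
  m = 0100 → c = 10011110, weight = 5.
  m = 1100 → c = 11001000, weight = 3.
  m = 0010 → c = 10001010, weight = 3.
  m = 1010 → c = 11011100, weight = 5.
  m = 0110 → c = 00010100, weight = 2.
  m = 1110 → c = 01000010, weight = 2.
  m = 0001 → c = 01111010, weight = 5.
  m = 1001 → c = 00101100, weight = 3.
  m = 0101 → c = 11100100, weight = 4.
  m = 1101 → c = 10110010, weight = 4.
  m = 0011 → c = 11110000, weight = 4.
  m = 1011 → c = 10100110, weight = 4.
  m = 0111 → c = 01101110, weight = 5.
  m = 1111 → c = 00111000, weight = 3.
Tally weights:
  weight 0: 1 codewords.
  weight 2: 2 codewords.
  weight 3: 4 codewords.
  weight 4: 5 codewords.
  weight 5: 4 codewords.
Minimum distance d = smallest w > 0 with A_w > 0 = 2.
Sanity: Σ A_w = 16 = 2^4 = 16 ✓.


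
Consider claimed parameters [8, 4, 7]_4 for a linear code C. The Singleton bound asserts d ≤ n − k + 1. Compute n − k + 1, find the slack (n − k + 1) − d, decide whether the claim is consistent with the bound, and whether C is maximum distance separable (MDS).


Singleton RHS = n − k + 1 = 5, slack = -2, bound violated (no such code; not MDS).

Singleton bound: d ≤ n − k + 1.
Here n = 8, k = 4, so n − k + 1 = 5.
Given d = 7, check d ≤ 5: NO.
Slack = (n − k + 1) − d = -2.
The slack is negative: d = 7 exceeds n − k + 1 = 5 by 2, so the Singleton bound is violated and no linear [8, 4, 7]_4 code can exist. In particular it is not MDS (MDS requires d = n − k + 1 exactly).
Description: the claimed parameters are [8, 4, 7]_4; such a code would be impossible (violates the Singleton bound).


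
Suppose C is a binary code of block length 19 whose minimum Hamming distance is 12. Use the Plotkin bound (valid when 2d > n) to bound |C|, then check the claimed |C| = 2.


Plotkin bound M ≤ 4; given |C| = 2 ≤ bound (satisfied).

Check applicability: 2d = 24, n = 19.
2d − n = 5 > 0, so Plotkin applies.
Compute d/(2d−n) = 12/5 ≈ 2.4000.
⌊d/(2d−n)⌋ = 2.
Plotkin bound: M ≤ 2·2 = 4.
Given |C| = 2, check: satisfied.
This |C| is below the Plotkin bound.


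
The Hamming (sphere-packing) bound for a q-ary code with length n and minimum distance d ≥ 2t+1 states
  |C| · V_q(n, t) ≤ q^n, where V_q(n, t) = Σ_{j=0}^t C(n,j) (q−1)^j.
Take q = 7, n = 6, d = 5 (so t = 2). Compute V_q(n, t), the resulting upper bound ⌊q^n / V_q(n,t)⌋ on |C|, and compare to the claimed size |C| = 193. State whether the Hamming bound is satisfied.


V_q(n, t) = 577, q^n = 117649, Hamming bound = 203, |C| = 193 ≤ bound (satisfied).

Step 1: Compute V_q(n, t) = Σ_{j=0}^2 C(n, j) (q−1)^j.
  j = 0: C(6,0)·(6)^0 = 1·1 = 1.
  j = 1: C(6,1)·(6)^1 = 6·6 = 36.
  j = 2: C(6,2)·(6)^2 = 15·36 = 540.
  V_q(n, t) = 1 + 36 + 540 = 577.
Step 2: q^n = 7^6 = 117649.
Step 3: Hamming bound ⌊q^n / V_q(n,t)⌋ = ⌊117649/577⌋ = 203.
Step 4: Compare |C| = 193 to 203: satisfied.
The claimed |C| lies below the Hamming bound.


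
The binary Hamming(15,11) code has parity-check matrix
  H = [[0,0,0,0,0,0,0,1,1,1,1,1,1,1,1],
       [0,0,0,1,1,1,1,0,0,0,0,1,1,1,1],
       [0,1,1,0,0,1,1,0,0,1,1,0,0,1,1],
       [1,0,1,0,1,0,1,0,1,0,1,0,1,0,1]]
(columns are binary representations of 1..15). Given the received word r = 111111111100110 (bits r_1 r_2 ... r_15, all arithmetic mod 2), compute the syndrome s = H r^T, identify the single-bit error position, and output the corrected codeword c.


s = (1, 0, 0, 0)^T, error position = 8, corrected codeword c = 111111101100110

Compute s = H r^T mod 2 one row at a time:
  s_1 = 1 + 1 + 1 + 0 + 0 + 1 + 1 + 0 = 5 ≡ 1 (mod 2).
  s_2 = 1 + 1 + 1 + 1 + 0 + 1 + 1 + 0 = 6 ≡ 0 (mod 2).
  s_3 = 1 + 1 + 1 + 1 + 1 + 0 + 1 + 0 = 6 ≡ 0 (mod 2).
  s_4 = 1 + 1 + 1 + 1 + 1 + 0 + 1 + 0 = 6 ≡ 0 (mod 2).
s = (1, 0, 0, 0)^T — this equals column 8 of H (binary 1000), so error is at position 8.
Correct: flip bit 8 of r = 111111111100110 to get c = 111111101100110.


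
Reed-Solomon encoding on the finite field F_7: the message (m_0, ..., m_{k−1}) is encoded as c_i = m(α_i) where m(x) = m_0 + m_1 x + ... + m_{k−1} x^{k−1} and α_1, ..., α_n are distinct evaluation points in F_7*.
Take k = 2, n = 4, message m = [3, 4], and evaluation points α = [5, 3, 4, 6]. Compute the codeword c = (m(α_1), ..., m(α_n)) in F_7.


c = [2, 1, 5, 6]

Message polynomial: m(x) = 3 + 4·x (mod 7).
For each evaluation point α_i, compute m(α_i) mod 7:
  α_1 = 5: Horner steps 4 → 2, so m(5) = 2.
  α_2 = 3: Horner steps 4 → 1, so m(3) = 1.
  α_3 = 4: Horner steps 4 → 5, so m(4) = 5.
  α_4 = 6: Horner steps 4 → 6, so m(6) = 6.
Codeword c = [2, 1, 5, 6] ∈ F_7^4.


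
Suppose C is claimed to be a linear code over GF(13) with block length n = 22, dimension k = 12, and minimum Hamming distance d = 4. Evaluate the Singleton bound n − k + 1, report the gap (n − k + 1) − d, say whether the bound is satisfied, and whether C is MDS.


Singleton RHS = n − k + 1 = 11, slack = 7, bound satisfied, not MDS.

Singleton bound: d ≤ n − k + 1.
Here n = 22, k = 12, so n − k + 1 = 11.
Given d = 4, check d ≤ 11: YES.
Slack = (n − k + 1) − d = 7.
The code is NOT MDS (slack = 7 > 0).
Description: the claimed parameters are [22, 12, 4]_13; such a code would be non-MDS.


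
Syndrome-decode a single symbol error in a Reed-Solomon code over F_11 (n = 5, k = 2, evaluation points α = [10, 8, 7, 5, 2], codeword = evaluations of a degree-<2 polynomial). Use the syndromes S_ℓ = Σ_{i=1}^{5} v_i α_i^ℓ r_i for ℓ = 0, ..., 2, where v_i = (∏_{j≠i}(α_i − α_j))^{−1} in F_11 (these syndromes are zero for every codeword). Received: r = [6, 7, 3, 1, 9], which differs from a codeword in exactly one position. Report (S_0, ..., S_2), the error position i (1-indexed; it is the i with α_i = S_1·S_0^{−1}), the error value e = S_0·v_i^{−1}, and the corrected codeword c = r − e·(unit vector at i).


S = (10, 3, 2), error at position 2, error magnitude e = 3, c = [6, 4, 3, 1, 9].

Step 1: column multipliers v_i = (∏_{j≠i}(α_i − α_j))^{−1} mod 11.
  i = 1 (α = 10): (10−8)(10−7)(10−5)(10−2) = 2·3·5·8 = 240 ≡ 9, so v_1 = 9^{−1} = 5 (mod 11).
  i = 2 (α = 8): (8−10)(8−7)(8−5)(8−2) = (−2)·1·3·6 = −36 ≡ 8, so v_2 = 8^{−1} = 7 (mod 11).
  i = 3 (α = 7): (7−10)(7−8)(7−5)(7−2) = (−3)·(−1)·2·5 = 30 ≡ 8, so v_3 = 8^{−1} = 7 (mod 11).
  i = 4 (α = 5): (5−10)(5−8)(5−7)(5−2) = (−5)·(−3)·(−2)·3 = −90 ≡ 9, so v_4 = 9^{−1} = 5 (mod 11).
  i = 5 (α = 2): (2−10)(2−8)(2−7)(2−5) = (−8)·(−6)·(−5)·(−3) = 720 ≡ 5, so v_5 = 5^{−1} = 9 (mod 11).
  v = [5, 7, 7, 5, 9].
Step 2: syndromes of r = [6, 7, 3, 1, 9] (all sums mod 11).
  S_0 = Σ v_i r_i = 5·6 + 7·7 + 7·3 + 5·1 + 9·9 = 186 ≡ 10.
  S_1 = Σ v_i α_i r_i = 5·10·6 + 7·8·7 + 7·7·3 + 5·5·1 + 9·2·9 = 1026 ≡ 3.
  α_i^2 mod 11 = [1, 9, 5, 3, 4].
  S_2 = Σ v_i α_i^2 r_i = 5·1·6 + 7·9·7 + 7·5·3 + 5·3·1 + 9·4·9 = 915 ≡ 2.
  S = (10, 3, 2) ≠ 0, so r is not a codeword (an error is present).
Step 3: locate the error. For a single error e at position i, S_ℓ = v_i·e·α_i^ℓ, so α_err = S_1/S_0.
  S_0^{−1} = 10^{−1} = 10 (mod 11), so α_err = 3·10 = 30 ≡ 8 = α_2. Error position i = 2.
  Consistency check: S_2/S_1 = 2·4 = 8 ≡ 8 = α_err ✓ (single-error assumption holds).
Step 4: error magnitude e = S_0/v_2 = S_0·∏_{j≠2}(α_2 − α_j) = 10·8 = 80 ≡ 3 (mod 11).
Step 5: correct position 2: c_2 = r_2 − e = 7 − 3 ≡ 4 (mod 11). Hence c = [6, 4, 3, 1, 9].
  Check: interpolating c through the α_i gives m(x) = 7 + 1·x (degree < 2) with m(α_i) = c_i for every i, so c is indeed a codeword.


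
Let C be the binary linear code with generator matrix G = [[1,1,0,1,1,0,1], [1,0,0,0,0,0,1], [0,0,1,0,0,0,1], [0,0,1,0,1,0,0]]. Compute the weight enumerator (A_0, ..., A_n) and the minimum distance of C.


Weight distribution: A_0 = 1, A_2 = 6, A_3 = 4, A_4 = 1, A_5 = 4. Minimum distance d = 2.

Enumerate all 2^4 = 16 messages m ∈ F_2^4.
For each, compute codeword c = mG in F_2^7, then tally its weight.
  m = 0000 → c = 0000000, weight = 0.
  m = 1000 → c = 1101101, weight = 5.
  m = 0100 → c = 1000001, weight = 2.
  m = 1100 → c = 0101100, weight = 3.
  m = 0010 → c = 0010001, weight = 2.
  m = 1010 → c = 1111100, weight = 5.
  m = 0110 → c = 1010000, weight = 2.
  m = 1110 → c = 0111101, weight = 5.
  m = 0001 → c = 0010100, weight = 2.
  m = 1001 → c = 1111001, weight = 5.
  m = 0101 → c = 1010101, weight = 4.
  m = 1101 → c = 0111000, weight = 3.
  m = 0011 → c = 0000101, weight = 2.
  m = 1011 → c = 1101000, weight = 3.
  m = 0111 → c = 1000100, weight = 2.
  m = 1111 → c = 0101001, weight = 3.
Tally weights:
  weight 0: 1 codewords.
  weight 2: 6 codewords.
  weight 3: 4 codewords.
  weight 4: 1 codewords.
  weight 5: 4 codewords.
Minimum distance d = smallest w > 0 with A_w > 0 = 2.
Sanity: Σ A_w = 16 = 2^4 = 16 ✓.


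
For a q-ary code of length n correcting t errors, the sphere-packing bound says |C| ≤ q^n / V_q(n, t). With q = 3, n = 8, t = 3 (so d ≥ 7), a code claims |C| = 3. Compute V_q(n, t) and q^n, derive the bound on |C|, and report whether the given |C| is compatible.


V_q(n, t) = 577, q^n = 6561, Hamming bound = 11, |C| = 3 ≤ bound (satisfied).

Step 1: Compute V_q(n, t) = Σ_{j=0}^3 C(n, j) (q−1)^j.
  j = 0: C(8,0)·(2)^0 = 1·1 = 1.
  j = 1: C(8,1)·(2)^1 = 8·2 = 16.
  j = 2: C(8,2)·(2)^2 = 28·4 = 112.
  j = 3: C(8,3)·(2)^3 = 56·8 = 448.
  V_q(n, t) = 1 + 16 + 112 + 448 = 577.
Step 2: q^n = 3^8 = 6561.
Step 3: Hamming bound ⌊q^n / V_q(n,t)⌋ = ⌊6561/577⌋ = 11.
Step 4: Compare |C| = 3 to 11: satisfied.
The claimed |C| lies below the Hamming bound.


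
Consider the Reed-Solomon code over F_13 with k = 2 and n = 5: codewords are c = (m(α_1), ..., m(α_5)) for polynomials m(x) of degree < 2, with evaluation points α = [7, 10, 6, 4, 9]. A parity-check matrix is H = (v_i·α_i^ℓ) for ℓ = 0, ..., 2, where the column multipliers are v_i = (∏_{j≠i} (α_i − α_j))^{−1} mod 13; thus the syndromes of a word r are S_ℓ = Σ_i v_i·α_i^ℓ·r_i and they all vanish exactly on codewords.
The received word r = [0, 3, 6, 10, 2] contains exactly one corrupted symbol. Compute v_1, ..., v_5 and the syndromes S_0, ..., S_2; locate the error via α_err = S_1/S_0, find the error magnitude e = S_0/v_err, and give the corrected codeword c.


S = (10, 8, 9), error at position 3, error magnitude e = 7, c = [0, 3, 12, 10, 2].

Step 1: column multipliers v_i = (∏_{j≠i}(α_i − α_j))^{−1} mod 13.
  i = 1 (α = 7): (7−10)(7−6)(7−4)(7−9) = (−3)·1·3·(−2) = 18 ≡ 5, so v_1 = 5^{−1} = 8 (mod 13).
  i = 2 (α = 10): (10−7)(10−6)(10−4)(10−9) = 3·4·6·1 = 72 ≡ 7, so v_2 = 7^{−1} = 2 (mod 13).
  i = 3 (α = 6): (6−7)(6−10)(6−4)(6−9) = (−1)·(−4)·2·(−3) = −24 ≡ 2, so v_3 = 2^{−1} = 7 (mod 13).
  i = 4 (α = 4): (4−7)(4−10)(4−6)(4−9) = (−3)·(−6)·(−2)·(−5) = 180 ≡ 11, so v_4 = 11^{−1} = 6 (mod 13).
  i = 5 (α = 9): (9−7)(9−10)(9−6)(9−4) = 2·(−1)·3·5 = −30 ≡ 9, so v_5 = 9^{−1} = 3 (mod 13).
  v = [8, 2, 7, 6, 3].
Step 2: syndromes of r = [0, 3, 6, 10, 2] (all sums mod 13).
  S_0 = Σ v_i r_i = 8·0 + 2·3 + 7·6 + 6·10 + 3·2 = 114 ≡ 10.
  S_1 = Σ v_i α_i r_i = 8·7·0 + 2·10·3 + 7·6·6 + 6·4·10 + 3·9·2 = 606 ≡ 8.
  α_i^2 mod 13 = [10, 9, 10, 3, 3].
  S_2 = Σ v_i α_i^2 r_i = 8·10·0 + 2·9·3 + 7·10·6 + 6·3·10 + 3·3·2 = 672 ≡ 9.
  S = (10, 8, 9) ≠ 0, so r is not a codeword (an error is present).
Step 3: locate the error. For a single error e at position i, S_ℓ = v_i·e·α_i^ℓ, so α_err = S_1/S_0.
  S_0^{−1} = 10^{−1} = 4 (mod 13), so α_err = 8·4 = 32 ≡ 6 = α_3. Error position i = 3.
  Consistency check: S_2/S_1 = 9·5 = 45 ≡ 6 = α_err ✓ (single-error assumption holds).
Step 4: error magnitude e = S_0/v_3 = S_0·∏_{j≠3}(α_3 − α_j) = 10·2 = 20 ≡ 7 (mod 13).
Step 5: correct position 3: c_3 = r_3 − e = 6 − 7 ≡ 12 (mod 13). Hence c = [0, 3, 12, 10, 2].
  Check: interpolating c through the α_i gives m(x) = 6 + 1·x (degree < 2) with m(α_i) = c_i for every i, so c is indeed a codeword.
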